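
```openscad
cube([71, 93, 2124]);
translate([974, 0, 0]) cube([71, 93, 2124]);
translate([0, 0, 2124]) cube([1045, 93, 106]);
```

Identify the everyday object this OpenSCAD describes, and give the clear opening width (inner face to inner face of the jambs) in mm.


A door frame. The clear opening width is 903 mm.

Two 2124 mm tall posts with a header on top — a door frame. The left jamb is 71 mm wide at x = 0; the right jamb starts at x = 974. The clear opening is 974 − 71 = 903 mm.


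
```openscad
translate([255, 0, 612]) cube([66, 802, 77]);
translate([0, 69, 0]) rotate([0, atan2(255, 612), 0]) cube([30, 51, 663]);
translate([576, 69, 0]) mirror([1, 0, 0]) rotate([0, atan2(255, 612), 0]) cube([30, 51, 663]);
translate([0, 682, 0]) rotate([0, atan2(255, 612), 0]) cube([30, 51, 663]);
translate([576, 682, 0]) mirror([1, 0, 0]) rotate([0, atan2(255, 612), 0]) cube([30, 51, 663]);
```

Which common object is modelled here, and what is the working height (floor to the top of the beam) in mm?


A sawhorse. The overall height is 689 mm.

A beam across two mirrored pairs of raked legs — a sawhorse. The beam's underside is at z = 612 (matching the legs' vertical rise in atan2(255, 612)) and the beam is 77 mm tall, so its top is at 612 + 77 = 689 mm. The raked legs top out at the beam's underside, so that is the highest point.


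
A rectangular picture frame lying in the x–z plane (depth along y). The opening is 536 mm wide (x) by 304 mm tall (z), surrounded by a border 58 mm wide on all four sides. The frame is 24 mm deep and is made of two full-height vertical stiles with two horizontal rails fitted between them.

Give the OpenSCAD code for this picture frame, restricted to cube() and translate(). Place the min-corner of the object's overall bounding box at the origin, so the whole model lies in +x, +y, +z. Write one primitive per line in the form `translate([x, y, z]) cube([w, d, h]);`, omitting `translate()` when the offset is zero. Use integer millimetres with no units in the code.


cube([58, 24, 420]);
translate([594, 0, 0]) cube([58, 24, 420]);
translate([58, 0, 0]) cube([536, 24, 58]);
translate([58, 0, 362]) cube([536, 24, 58]);


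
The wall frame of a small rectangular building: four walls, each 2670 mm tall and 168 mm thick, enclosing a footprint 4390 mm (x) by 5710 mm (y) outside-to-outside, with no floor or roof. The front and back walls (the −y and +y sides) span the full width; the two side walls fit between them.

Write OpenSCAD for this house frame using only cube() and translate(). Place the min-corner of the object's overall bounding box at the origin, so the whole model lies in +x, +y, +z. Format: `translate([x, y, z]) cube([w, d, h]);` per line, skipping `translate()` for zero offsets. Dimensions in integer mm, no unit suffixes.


cube([4390, 168, 2670]);
translate([0, 5542, 0]) cube([4390, 168, 2670]);
translate([0, 168, 0]) cube([168, 5374, 2670]);
translate([4222, 168, 0]) cube([168, 5374, 2670]);


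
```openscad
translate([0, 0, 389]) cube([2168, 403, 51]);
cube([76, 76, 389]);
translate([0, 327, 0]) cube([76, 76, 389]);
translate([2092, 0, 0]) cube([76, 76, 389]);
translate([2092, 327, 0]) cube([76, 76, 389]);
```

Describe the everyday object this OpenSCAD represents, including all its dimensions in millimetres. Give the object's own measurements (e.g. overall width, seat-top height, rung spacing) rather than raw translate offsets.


A bench: a 2168×403 mm seat slab, 51 mm thick, top at z = 440 mm, on four 76×76 mm square legs flush with the seat corners and standing on z = 0.


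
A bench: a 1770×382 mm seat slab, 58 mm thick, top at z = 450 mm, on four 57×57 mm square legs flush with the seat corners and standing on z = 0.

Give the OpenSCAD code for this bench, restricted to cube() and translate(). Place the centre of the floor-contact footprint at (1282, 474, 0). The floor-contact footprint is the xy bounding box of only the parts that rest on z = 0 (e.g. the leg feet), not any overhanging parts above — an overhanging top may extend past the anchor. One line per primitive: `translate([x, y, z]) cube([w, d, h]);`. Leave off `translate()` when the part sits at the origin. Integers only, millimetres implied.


// leg_h = 450 − 58 = 392
translate([397, 283, 392]) cube([1770, 382, 58]);
translate([397, 283, 0]) cube([57, 57, 392]);
translate([397, 608, 0]) cube([57, 57, 392]);
translate([2110, 283, 0]) cube([57, 57, 392]);
translate([2110, 608, 0]) cube([57, 57, 392]);


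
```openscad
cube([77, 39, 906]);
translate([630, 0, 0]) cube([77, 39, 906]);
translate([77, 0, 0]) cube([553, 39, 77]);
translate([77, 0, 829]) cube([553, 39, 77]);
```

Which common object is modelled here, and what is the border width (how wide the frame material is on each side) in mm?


A picture frame. The border width is 77 mm.

Four thin pieces enclosing a rectangular opening — a picture frame. The two full-height stiles are 906 mm tall; the top rail sits at z = 829 and is 77 mm tall, so the border above the opening is 906 − 829 = 77 mm, matching the stile x-width.


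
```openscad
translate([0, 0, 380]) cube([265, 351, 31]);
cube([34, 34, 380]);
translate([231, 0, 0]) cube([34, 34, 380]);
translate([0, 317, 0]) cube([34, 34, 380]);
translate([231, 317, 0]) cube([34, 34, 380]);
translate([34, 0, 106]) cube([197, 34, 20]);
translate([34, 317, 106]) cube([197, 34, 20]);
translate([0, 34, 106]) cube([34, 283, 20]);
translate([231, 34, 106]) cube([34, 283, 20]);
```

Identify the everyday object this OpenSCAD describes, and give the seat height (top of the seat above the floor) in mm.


A stool. The seat height is 411 mm.

A 265×351×31 slab at z = 380 on four corner posts — a stool. The seat top is 380 + 31 = 411 mm.


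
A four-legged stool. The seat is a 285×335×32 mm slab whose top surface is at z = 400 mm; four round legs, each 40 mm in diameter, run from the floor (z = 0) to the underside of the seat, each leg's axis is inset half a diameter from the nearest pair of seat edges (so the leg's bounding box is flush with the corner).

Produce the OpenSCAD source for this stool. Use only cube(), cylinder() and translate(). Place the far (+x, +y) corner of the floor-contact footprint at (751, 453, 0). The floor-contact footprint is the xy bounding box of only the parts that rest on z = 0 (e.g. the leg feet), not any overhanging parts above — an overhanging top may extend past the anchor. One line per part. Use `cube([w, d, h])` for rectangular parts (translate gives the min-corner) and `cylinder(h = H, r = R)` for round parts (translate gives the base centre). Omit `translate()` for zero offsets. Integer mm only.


// leg_h = 400 - 32 = 368
translate([466, 118, 368]) cube([285, 335, 32]);
translate([486, 138, 0]) cylinder(h = 368, r = 20);
translate([731, 138, 0]) cylinder(h = 368, r = 20);
translate([486, 433, 0]) cylinder(h = 368, r = 20);
translate([731, 433, 0]) cylinder(h = 368, r = 20);


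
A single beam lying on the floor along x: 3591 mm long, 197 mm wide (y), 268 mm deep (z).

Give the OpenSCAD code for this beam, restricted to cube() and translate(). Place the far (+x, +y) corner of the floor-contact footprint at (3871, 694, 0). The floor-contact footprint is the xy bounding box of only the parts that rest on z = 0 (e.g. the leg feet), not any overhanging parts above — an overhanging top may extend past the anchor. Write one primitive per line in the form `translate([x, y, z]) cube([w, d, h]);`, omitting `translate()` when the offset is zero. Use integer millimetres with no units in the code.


translate([280, 497, 0]) cube([3591, 197, 268]);


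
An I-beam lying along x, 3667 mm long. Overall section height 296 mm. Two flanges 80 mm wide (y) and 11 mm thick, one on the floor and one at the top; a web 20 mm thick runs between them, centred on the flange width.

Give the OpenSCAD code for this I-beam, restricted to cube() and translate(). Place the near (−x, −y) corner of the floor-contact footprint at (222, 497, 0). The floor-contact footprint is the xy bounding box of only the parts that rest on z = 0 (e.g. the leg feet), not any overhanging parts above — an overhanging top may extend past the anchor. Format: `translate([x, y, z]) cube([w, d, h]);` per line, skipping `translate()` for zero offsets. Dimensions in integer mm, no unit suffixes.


translate([222, 497, 0]) cube([3667, 80, 11]);
translate([222, 527, 11]) cube([3667, 20, 274]);
translate([222, 497, 285]) cube([3667, 80, 11]);


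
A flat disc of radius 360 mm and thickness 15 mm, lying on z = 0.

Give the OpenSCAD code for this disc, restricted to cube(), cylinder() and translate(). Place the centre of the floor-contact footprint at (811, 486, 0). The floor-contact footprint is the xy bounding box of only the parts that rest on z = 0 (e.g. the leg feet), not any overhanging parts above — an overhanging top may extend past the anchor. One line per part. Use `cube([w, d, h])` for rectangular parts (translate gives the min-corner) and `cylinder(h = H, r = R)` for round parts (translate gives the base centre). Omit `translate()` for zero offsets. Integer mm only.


translate([811, 486, 0]) cylinder(h = 15, r = 360);


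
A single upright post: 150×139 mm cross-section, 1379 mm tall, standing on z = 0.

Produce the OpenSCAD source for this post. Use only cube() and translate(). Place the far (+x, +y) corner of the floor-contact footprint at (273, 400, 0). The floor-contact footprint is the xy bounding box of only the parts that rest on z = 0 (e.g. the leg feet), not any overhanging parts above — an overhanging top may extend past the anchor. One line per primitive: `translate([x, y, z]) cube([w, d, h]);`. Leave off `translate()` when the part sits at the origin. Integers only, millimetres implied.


translate([123, 261, 0]) cube([150, 139, 1379]);


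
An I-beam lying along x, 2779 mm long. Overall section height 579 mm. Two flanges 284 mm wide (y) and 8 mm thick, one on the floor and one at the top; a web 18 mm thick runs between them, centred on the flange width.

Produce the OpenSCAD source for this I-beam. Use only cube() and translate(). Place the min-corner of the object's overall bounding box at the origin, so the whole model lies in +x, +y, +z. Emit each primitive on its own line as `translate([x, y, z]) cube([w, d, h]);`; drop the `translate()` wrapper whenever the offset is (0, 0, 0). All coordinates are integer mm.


cube([2779, 284, 8]);
translate([0, 133, 8]) cube([2779, 18, 563]);
translate([0, 0, 571]) cube([2779, 284, 8]);


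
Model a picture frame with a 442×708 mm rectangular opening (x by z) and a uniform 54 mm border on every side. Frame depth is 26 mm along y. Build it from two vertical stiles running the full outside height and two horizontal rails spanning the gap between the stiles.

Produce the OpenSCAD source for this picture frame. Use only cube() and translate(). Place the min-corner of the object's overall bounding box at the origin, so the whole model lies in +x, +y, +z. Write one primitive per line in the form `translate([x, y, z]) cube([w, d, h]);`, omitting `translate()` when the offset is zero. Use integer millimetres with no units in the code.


cube([54, 26, 816]);
translate([496, 0, 0]) cube([54, 26, 816]);
translate([54, 0, 0]) cube([442, 26, 54]);
translate([54, 0, 762]) cube([442, 26, 54]);


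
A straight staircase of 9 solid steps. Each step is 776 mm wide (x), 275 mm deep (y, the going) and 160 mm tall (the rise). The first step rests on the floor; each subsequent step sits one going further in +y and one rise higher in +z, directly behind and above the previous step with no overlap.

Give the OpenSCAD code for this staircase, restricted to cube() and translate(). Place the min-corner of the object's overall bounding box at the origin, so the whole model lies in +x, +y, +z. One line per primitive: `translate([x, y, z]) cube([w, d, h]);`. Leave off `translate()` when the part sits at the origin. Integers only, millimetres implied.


cube([776, 275, 160]);
translate([0, 275, 160]) cube([776, 275, 160]);
translate([0, 550, 320]) cube([776, 275, 160]);
translate([0, 825, 480]) cube([776, 275, 160]);
translate([0, 1100, 640]) cube([776, 275, 160]);
translate([0, 1375, 800]) cube([776, 275, 160]);
translate([0, 1650, 960]) cube([776, 275, 160]);
translate([0, 1925, 1120]) cube([776, 275, 160]);
translate([0, 2200, 1280]) cube([776, 275, 160]);


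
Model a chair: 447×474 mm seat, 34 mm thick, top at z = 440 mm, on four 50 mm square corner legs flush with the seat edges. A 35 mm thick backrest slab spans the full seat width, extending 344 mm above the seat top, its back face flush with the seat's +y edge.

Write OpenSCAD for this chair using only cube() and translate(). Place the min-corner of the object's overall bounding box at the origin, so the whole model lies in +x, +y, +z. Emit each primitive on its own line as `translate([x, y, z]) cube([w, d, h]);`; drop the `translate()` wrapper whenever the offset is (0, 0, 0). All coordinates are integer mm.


// leg_h = 440 - 34 = 406
translate([0, 0, 406]) cube([447, 474, 34]);
cube([50, 50, 406]);
translate([397, 0, 0]) cube([50, 50, 406]);
translate([0, 424, 0]) cube([50, 50, 406]);
translate([397, 424, 0]) cube([50, 50, 406]);
translate([0, 439, 440]) cube([447, 35, 344]);


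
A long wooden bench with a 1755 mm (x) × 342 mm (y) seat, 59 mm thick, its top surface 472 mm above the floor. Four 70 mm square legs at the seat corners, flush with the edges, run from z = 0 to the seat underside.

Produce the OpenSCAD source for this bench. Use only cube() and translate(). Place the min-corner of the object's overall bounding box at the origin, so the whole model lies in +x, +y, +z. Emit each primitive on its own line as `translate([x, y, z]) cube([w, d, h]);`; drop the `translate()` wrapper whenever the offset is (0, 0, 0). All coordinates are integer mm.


// leg_h = 472 − 59 = 413
translate([0, 0, 413]) cube([1755, 342, 59]);
cube([70, 70, 413]);
translate([0, 272, 0]) cube([70, 70, 413]);
translate([1685, 0, 0]) cube([70, 70, 413]);
translate([1685, 272, 0]) cube([70, 70, 413]);


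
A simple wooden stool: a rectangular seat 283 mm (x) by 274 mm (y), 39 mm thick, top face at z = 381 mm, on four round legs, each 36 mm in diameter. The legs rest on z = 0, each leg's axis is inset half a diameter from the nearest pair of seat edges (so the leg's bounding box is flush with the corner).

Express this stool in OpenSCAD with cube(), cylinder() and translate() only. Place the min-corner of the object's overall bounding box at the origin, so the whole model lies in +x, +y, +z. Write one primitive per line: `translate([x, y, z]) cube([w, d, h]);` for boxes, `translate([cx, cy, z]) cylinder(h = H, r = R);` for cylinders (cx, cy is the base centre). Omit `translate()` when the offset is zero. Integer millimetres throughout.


translate([0, 0, 342]) cube([283, 274, 39]);
translate([18, 18, 0]) cylinder(h = 342, r = 18);
translate([265, 18, 0]) cylinder(h = 342, r = 18);
translate([18, 256, 0]) cylinder(h = 342, r = 18);
translate([265, 256, 0]) cylinder(h = 342, r = 18);


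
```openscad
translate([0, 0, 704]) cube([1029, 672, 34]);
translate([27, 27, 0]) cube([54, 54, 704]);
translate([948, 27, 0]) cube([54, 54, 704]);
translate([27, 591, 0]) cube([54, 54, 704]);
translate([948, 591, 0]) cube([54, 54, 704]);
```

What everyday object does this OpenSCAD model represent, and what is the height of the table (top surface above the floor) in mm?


A table. The table height is 738 mm.

A 1029×672×34 slab sits at z = 704 on four 54 mm square posts — a table. The top surface is at 704 + 34 = 738 mm.


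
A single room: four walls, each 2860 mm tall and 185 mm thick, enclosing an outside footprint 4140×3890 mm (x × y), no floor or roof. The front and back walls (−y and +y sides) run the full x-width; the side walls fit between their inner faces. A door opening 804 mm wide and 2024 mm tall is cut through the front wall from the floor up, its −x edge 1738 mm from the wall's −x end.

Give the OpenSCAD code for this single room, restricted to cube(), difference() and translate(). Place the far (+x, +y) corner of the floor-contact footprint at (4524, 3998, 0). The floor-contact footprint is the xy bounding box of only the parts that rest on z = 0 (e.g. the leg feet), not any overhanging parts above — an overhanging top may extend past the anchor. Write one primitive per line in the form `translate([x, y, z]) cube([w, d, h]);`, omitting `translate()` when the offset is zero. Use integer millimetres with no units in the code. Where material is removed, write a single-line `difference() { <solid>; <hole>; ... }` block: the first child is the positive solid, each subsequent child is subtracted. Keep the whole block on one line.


difference() { translate([384, 108, 0]) cube([4140, 185, 2860]); translate([2122, 108, 0]) cube([804, 185, 2024]); }
translate([384, 3813, 0]) cube([4140, 185, 2860]);
translate([384, 293, 0]) cube([185, 3520, 2860]);
translate([4339, 293, 0]) cube([185, 3520, 2860]);


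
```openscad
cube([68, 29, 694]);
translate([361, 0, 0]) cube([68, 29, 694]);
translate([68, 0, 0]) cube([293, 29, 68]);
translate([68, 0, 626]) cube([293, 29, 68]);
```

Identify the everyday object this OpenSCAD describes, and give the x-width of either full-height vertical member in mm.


A picture frame. The border width is 68 mm.

Four thin pieces enclosing a rectangular opening — a picture frame. The two full-height stiles are 694 mm tall; the top rail sits at z = 626 and is 68 mm tall, so the border above the opening is 694 − 626 = 68 mm, matching the stile x-width.


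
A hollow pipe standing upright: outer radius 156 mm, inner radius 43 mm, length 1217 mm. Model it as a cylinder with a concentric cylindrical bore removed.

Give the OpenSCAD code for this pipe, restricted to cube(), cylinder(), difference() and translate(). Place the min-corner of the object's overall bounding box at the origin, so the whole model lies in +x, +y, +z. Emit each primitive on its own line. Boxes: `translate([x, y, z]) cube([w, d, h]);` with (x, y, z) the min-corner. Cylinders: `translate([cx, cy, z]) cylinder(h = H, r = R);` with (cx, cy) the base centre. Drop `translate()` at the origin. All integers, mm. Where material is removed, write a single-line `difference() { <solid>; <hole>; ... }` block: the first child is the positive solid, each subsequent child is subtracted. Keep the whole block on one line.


difference() { translate([156, 156, 0]) cylinder(h = 1217, r = 156); translate([156, 156, 0]) cylinder(h = 1217, r = 43); }


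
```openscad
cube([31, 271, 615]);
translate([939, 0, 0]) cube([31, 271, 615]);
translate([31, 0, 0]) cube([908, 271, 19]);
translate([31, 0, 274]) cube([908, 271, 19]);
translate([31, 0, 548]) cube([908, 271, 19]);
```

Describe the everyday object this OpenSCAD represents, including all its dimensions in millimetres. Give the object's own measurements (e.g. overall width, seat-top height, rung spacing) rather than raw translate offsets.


An open bookshelf. Two side panels, each 31 mm thick, 271 mm deep and 615 mm tall, stand 970 mm apart (outside-to-outside). Between them sit 3 shelves, each 19 mm thick and 271 mm deep, spanning the full gap between the sides. The bottom shelf rests on the floor (its underside at z = 0) and the clear gap between one shelf's top and the next shelf's underside is 255 mm.


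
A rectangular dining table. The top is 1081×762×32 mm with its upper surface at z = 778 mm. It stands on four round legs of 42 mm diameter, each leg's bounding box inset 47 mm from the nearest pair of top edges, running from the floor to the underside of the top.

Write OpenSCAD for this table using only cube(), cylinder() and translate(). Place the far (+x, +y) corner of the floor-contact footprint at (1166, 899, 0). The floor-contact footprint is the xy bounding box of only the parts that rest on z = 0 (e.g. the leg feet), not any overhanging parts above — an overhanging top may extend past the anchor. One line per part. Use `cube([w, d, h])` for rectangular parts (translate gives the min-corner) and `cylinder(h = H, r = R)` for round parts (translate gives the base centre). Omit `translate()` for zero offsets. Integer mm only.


translate([132, 184, 746]) cube([1081, 762, 32]);
translate([200, 252, 0]) cylinder(h = 746, r = 21);
translate([1145, 252, 0]) cylinder(h = 746, r = 21);
translate([200, 878, 0]) cylinder(h = 746, r = 21);
translate([1145, 878, 0]) cylinder(h = 746, r = 21);


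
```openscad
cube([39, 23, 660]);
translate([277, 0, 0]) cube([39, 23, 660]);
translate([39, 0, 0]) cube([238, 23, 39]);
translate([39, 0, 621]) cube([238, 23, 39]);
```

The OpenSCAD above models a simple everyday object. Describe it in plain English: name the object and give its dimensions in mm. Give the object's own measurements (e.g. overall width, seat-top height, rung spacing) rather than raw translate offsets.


A rectangular picture frame lying in the x–z plane (depth along y). The opening is 238 mm wide (x) by 582 mm tall (z), surrounded by a border 39 mm wide on all four sides. The frame is 23 mm deep and is made of two full-height vertical stiles with two horizontal rails fitted between them.


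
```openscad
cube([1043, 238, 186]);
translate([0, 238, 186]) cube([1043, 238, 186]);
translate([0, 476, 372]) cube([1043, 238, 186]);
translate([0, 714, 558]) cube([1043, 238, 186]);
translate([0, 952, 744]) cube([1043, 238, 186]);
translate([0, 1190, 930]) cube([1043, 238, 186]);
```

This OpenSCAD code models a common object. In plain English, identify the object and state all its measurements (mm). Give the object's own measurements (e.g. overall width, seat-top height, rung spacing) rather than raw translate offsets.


A straight staircase of 6 solid steps. Each step is 1043 mm wide (x), 238 mm deep (y, the going) and 186 mm tall (the rise). The first step rests on the floor; each subsequent step sits one going further in +y and one rise higher in +z, directly behind and above the previous step with no overlap.


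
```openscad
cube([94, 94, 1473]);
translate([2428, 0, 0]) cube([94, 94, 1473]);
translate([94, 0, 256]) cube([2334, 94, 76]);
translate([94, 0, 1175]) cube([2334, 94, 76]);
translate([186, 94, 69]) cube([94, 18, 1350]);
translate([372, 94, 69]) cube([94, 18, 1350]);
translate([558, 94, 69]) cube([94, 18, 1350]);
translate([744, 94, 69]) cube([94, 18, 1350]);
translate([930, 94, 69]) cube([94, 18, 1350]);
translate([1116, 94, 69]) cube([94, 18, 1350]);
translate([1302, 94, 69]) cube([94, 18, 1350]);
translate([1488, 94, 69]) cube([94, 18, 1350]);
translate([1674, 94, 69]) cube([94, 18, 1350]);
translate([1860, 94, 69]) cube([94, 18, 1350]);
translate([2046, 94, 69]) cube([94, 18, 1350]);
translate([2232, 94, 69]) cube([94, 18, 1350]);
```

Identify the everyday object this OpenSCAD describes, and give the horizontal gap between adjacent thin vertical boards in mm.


A fence section. The picket gap is 92 mm.

Two posts, two rails, 12 pickets — a fence section. Span 2334 mm holds 12 pickets of 94 mm with 13 equal gaps: ⌊(2334 − 12·94) / 13⌋ = 92 mm.


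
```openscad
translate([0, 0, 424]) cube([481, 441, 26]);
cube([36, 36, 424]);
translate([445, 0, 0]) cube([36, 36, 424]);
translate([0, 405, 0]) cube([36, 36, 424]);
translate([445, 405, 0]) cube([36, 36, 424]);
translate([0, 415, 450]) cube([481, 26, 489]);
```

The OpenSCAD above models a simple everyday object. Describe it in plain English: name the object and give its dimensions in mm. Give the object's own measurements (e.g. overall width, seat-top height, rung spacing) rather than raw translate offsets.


A chair. The seat is a 481×441×26 mm slab with its top at z = 450 mm, on four 36×36 mm corner legs (flush with the seat edges, standing on z = 0). A flat backrest 26 mm thick, 489 mm tall, spans the full seat width and rises from the seat top along its +y edge, rear face flush with the rear of the seat.


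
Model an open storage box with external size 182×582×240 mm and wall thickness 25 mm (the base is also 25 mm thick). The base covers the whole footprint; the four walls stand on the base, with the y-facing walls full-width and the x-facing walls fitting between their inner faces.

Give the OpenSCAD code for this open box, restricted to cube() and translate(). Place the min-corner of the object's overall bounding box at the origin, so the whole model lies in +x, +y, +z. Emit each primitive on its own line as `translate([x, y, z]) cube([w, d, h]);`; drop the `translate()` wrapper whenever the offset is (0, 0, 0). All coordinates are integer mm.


cube([182, 582, 25]);
translate([0, 0, 25]) cube([182, 25, 215]);
translate([0, 557, 25]) cube([182, 25, 215]);
translate([0, 25, 25]) cube([25, 532, 215]);
translate([157, 25, 25]) cube([25, 532, 215]);


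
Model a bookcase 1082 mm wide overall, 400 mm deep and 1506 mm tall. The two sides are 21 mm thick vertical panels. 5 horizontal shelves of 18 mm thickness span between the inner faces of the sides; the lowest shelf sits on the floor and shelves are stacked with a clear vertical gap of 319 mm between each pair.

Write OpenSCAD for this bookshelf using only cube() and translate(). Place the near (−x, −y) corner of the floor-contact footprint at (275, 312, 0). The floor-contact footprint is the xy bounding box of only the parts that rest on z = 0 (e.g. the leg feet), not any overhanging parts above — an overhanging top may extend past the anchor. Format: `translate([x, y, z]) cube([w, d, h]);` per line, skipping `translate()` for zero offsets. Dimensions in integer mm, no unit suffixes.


translate([275, 312, 0]) cube([21, 400, 1506]);
translate([1336, 312, 0]) cube([21, 400, 1506]);
translate([296, 312, 0]) cube([1040, 400, 18]);
translate([296, 312, 337]) cube([1040, 400, 18]);
translate([296, 312, 674]) cube([1040, 400, 18]);
translate([296, 312, 1011]) cube([1040, 400, 18]);
translate([296, 312, 1348]) cube([1040, 400, 18]);


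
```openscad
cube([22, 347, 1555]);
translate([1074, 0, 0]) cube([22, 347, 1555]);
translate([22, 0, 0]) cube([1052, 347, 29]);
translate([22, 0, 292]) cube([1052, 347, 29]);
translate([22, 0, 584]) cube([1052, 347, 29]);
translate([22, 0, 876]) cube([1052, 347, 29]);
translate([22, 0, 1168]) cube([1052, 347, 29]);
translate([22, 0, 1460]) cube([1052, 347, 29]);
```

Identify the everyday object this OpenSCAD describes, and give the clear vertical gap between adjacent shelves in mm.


A bookshelf. The clear shelf gap is 263 mm.

Two tall side panels with 6 horizontal boards between them — a bookshelf. The first two shelf undersides are at z = 0 and z = 292; with shelf thickness 29, the clear gap is 292 − 0 − 29 = 263 mm.


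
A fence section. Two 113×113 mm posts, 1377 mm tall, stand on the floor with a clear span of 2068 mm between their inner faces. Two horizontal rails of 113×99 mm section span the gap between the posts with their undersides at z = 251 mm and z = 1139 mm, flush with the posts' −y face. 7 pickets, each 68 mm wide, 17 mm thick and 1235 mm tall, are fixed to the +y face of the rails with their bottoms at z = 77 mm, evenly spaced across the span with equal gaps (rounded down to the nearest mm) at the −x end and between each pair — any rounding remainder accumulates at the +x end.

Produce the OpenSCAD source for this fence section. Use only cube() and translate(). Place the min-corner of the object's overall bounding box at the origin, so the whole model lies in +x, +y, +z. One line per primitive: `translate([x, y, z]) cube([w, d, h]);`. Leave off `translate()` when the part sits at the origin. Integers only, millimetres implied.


cube([113, 113, 1377]);
translate([2181, 0, 0]) cube([113, 113, 1377]);
translate([113, 0, 251]) cube([2068, 113, 99]);
translate([113, 0, 1139]) cube([2068, 113, 99]);
translate([312, 113, 77]) cube([68, 17, 1235]);
translate([579, 113, 77]) cube([68, 17, 1235]);
translate([846, 113, 77]) cube([68, 17, 1235]);
translate([1113, 113, 77]) cube([68, 17, 1235]);
translate([1380, 113, 77]) cube([68, 17, 1235]);
translate([1647, 113, 77]) cube([68, 17, 1235]);
translate([1914, 113, 77]) cube([68, 17, 1235]);


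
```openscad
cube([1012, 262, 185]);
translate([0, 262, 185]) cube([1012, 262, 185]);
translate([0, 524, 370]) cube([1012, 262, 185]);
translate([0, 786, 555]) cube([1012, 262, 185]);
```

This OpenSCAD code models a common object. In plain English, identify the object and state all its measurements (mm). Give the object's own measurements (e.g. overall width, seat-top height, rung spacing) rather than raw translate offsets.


A straight staircase of 4 solid steps. Each step is 1012 mm wide (x), 262 mm deep (y, the going) and 185 mm tall (the rise). The first step rests on the floor; each subsequent step sits one going further in +y and one rise higher in +z, directly behind and above the previous step with no overlap.


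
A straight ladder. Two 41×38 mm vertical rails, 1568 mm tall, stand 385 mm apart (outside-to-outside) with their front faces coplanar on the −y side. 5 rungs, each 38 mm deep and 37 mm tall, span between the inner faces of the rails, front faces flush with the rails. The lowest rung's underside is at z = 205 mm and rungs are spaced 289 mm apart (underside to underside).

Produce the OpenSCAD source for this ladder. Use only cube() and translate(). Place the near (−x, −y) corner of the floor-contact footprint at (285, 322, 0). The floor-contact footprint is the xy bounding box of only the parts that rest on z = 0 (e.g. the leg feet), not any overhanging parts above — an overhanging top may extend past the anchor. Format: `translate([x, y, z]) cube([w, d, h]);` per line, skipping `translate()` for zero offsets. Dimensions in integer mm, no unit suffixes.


translate([285, 322, 0]) cube([41, 38, 1568]);
translate([629, 322, 0]) cube([41, 38, 1568]);
translate([326, 322, 205]) cube([303, 38, 37]);
translate([326, 322, 494]) cube([303, 38, 37]);
translate([326, 322, 783]) cube([303, 38, 37]);
translate([326, 322, 1072]) cube([303, 38, 37]);
translate([326, 322, 1361]) cube([303, 38, 37]);


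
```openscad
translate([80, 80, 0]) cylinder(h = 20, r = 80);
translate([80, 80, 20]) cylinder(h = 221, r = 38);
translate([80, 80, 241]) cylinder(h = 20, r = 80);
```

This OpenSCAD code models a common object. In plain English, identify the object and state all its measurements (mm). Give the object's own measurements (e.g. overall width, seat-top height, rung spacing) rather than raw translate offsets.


A spool: two coaxial disc flanges of radius 80 mm and thickness 20 mm, joined by a core cylinder of radius 38 mm and height 221 mm. The lower flange rests on z = 0 and the three cylinders share a vertical axis.


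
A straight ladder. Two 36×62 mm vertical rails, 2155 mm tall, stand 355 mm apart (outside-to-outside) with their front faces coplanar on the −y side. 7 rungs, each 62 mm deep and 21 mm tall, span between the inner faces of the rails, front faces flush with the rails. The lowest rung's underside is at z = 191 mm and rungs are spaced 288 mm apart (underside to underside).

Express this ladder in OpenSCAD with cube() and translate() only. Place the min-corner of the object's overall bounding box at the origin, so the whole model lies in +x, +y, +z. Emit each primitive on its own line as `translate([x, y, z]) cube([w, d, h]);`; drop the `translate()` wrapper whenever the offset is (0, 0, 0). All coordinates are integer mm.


cube([36, 62, 2155]);
translate([319, 0, 0]) cube([36, 62, 2155]);
translate([36, 0, 191]) cube([283, 62, 21]);
translate([36, 0, 479]) cube([283, 62, 21]);
translate([36, 0, 767]) cube([283, 62, 21]);
translate([36, 0, 1055]) cube([283, 62, 21]);
translate([36, 0, 1343]) cube([283, 62, 21]);
translate([36, 0, 1631]) cube([283, 62, 21]);
translate([36, 0, 1919]) cube([283, 62, 21]);


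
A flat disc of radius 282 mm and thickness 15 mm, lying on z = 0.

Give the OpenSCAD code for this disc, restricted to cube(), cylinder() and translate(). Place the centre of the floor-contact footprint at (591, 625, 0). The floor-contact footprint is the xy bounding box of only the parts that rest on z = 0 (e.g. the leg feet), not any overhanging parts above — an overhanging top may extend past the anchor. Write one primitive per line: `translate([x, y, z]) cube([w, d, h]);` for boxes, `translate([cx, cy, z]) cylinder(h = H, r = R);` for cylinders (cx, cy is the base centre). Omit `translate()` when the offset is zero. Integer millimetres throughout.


translate([591, 625, 0]) cylinder(h = 15, r = 282);


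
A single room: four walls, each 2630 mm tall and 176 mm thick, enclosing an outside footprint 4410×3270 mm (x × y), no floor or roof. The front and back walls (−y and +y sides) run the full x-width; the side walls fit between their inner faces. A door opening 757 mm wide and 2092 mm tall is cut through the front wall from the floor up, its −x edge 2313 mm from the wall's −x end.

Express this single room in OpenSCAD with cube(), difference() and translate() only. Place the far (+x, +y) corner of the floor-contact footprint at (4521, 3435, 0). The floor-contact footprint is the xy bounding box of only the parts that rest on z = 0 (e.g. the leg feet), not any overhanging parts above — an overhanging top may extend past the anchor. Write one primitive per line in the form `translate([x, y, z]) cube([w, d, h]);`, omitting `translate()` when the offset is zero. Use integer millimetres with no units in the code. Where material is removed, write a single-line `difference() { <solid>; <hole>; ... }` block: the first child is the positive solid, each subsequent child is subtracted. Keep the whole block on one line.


difference() { translate([111, 165, 0]) cube([4410, 176, 2630]); translate([2424, 165, 0]) cube([757, 176, 2092]); }
translate([111, 3259, 0]) cube([4410, 176, 2630]);
translate([111, 341, 0]) cube([176, 2918, 2630]);
translate([4345, 341, 0]) cube([176, 2918, 2630]);


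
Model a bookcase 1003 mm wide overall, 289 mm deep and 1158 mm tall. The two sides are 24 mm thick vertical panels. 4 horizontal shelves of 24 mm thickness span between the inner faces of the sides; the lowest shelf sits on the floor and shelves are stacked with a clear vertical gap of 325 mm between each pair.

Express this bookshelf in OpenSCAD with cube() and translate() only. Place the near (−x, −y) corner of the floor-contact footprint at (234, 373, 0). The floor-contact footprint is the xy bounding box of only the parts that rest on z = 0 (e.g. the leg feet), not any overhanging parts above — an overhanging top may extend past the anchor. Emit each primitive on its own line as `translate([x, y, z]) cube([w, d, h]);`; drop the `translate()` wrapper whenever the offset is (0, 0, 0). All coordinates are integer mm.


translate([234, 373, 0]) cube([24, 289, 1158]);
translate([1213, 373, 0]) cube([24, 289, 1158]);
translate([258, 373, 0]) cube([955, 289, 24]);
translate([258, 373, 349]) cube([955, 289, 24]);
translate([258, 373, 698]) cube([955, 289, 24]);
translate([258, 373, 1047]) cube([955, 289, 24]);


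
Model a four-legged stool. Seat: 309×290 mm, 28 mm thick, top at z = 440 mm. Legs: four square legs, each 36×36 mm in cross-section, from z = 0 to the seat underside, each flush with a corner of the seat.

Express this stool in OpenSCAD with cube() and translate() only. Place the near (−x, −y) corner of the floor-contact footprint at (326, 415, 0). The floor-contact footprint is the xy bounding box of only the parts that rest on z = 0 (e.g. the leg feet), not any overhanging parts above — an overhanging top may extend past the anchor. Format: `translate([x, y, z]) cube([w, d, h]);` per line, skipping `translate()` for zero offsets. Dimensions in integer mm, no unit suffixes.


translate([326, 415, 412]) cube([309, 290, 28]);
translate([326, 415, 0]) cube([36, 36, 412]);
translate([599, 415, 0]) cube([36, 36, 412]);
translate([326, 669, 0]) cube([36, 36, 412]);
translate([599, 669, 0]) cube([36, 36, 412]);


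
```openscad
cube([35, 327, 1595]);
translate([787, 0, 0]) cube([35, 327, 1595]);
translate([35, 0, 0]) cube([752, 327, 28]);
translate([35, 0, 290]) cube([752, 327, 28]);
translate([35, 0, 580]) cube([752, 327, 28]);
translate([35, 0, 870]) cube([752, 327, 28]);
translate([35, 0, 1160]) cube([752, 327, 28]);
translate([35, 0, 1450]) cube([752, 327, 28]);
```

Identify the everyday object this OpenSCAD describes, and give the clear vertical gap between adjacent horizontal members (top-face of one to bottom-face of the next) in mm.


A bookshelf. The clear shelf gap is 262 mm.

Two tall side panels with 6 horizontal boards between them — a bookshelf. The first two shelf undersides are at z = 0 and z = 290; with shelf thickness 28, the clear gap is 290 − 0 − 28 = 262 mm.


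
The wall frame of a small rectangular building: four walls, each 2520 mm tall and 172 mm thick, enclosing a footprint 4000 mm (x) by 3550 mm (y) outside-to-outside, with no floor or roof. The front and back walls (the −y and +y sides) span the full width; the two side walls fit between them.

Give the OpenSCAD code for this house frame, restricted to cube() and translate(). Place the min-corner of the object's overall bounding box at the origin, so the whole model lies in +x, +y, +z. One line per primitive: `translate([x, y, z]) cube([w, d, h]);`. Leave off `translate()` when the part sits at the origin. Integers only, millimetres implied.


cube([4000, 172, 2520]);
translate([0, 3378, 0]) cube([4000, 172, 2520]);
translate([0, 172, 0]) cube([172, 3206, 2520]);
translate([3828, 172, 0]) cube([172, 3206, 2520]);


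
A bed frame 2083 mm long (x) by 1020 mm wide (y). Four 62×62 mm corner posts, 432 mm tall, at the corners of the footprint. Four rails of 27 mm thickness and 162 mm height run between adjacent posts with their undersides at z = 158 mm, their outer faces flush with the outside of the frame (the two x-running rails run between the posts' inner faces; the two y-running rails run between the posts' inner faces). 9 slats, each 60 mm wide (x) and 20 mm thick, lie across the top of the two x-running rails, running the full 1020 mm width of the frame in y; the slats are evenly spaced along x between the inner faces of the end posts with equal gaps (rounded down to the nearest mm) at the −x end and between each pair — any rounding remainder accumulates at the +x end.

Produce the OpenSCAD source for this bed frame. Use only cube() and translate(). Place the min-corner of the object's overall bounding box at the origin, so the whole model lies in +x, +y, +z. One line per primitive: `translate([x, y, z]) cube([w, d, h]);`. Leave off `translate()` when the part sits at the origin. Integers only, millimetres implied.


// slat z = rail_z + rail_h = 158 + 162 = 320
// slat gap = ⌊(1959 − 9·60) / 10⌋ = 141
cube([62, 62, 432]);
translate([0, 958, 0]) cube([62, 62, 432]);
translate([2021, 0, 0]) cube([62, 62, 432]);
translate([2021, 958, 0]) cube([62, 62, 432]);
translate([62, 0, 158]) cube([1959, 27, 162]);
translate([62, 993, 158]) cube([1959, 27, 162]);
translate([0, 62, 158]) cube([27, 896, 162]);
translate([2056, 62, 158]) cube([27, 896, 162]);
translate([203, 0, 320]) cube([60, 1020, 20]);
translate([404, 0, 320]) cube([60, 1020, 20]);
translate([605, 0, 320]) cube([60, 1020, 20]);
translate([806, 0, 320]) cube([60, 1020, 20]);
translate([1007, 0, 320]) cube([60, 1020, 20]);
translate([1208, 0, 320]) cube([60, 1020, 20]);
translate([1409, 0, 320]) cube([60, 1020, 20]);
translate([1610, 0, 320]) cube([60, 1020, 20]);
translate([1811, 0, 320]) cube([60, 1020, 20]);


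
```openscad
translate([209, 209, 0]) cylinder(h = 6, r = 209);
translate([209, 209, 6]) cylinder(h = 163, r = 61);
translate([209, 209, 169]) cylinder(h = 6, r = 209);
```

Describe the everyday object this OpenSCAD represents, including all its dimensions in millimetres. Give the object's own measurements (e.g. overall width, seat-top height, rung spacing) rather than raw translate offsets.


A spool: two coaxial disc flanges of radius 209 mm and thickness 6 mm, joined by a core cylinder of radius 61 mm and height 163 mm. The lower flange rests on z = 0 and the three cylinders share a vertical axis.
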